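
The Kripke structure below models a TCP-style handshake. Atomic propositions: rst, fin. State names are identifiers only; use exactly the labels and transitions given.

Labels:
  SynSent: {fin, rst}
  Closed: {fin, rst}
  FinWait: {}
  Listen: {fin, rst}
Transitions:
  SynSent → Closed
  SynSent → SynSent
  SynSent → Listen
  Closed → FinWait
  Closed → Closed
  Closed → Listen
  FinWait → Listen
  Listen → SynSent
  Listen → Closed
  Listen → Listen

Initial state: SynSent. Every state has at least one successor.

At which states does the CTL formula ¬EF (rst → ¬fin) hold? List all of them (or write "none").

none

States satisfying rst → ¬fin: {FinWait}.
States satisfying EF (rst → ¬fin): {SynSent, Closed, FinWait, Listen}.
States satisfying ¬EF (rst → ¬fin): ∅.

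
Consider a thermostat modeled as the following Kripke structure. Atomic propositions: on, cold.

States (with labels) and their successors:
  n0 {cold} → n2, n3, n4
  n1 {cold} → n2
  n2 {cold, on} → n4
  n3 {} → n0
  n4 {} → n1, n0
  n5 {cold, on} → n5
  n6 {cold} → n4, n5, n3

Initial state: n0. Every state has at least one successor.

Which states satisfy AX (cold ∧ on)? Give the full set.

{n1, n5}

States satisfying cold ∧ on: {n2, n5}.
States satisfying AX (cold ∧ on): {n1, n5}.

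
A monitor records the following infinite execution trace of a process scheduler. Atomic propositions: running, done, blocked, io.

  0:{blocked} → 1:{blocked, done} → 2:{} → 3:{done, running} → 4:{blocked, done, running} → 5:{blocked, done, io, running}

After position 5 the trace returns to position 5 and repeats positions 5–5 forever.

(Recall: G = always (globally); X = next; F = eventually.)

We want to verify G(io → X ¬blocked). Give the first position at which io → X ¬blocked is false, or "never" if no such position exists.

5

Check io → X ¬blocked at each position in order: 0 ✓, 1 ✓, 2 ✓, 3 ✓, 4 ✓.
At position 5 the labels are {blocked, done, io, running} and the next position 5 has {blocked, done, io, running}, so io → X ¬blocked is false there. This is the first violation.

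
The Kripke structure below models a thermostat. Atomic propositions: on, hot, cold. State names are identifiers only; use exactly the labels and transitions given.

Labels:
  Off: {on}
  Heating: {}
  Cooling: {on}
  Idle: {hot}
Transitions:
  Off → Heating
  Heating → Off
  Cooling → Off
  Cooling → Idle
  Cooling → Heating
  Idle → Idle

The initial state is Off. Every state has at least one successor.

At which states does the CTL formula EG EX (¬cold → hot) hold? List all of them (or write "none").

States satisfying EX (¬cold → hot): {Cooling, Idle}.
States satisfying EG EX (¬cold → hot): {Cooling, Idle}.

{Cooling, Idle}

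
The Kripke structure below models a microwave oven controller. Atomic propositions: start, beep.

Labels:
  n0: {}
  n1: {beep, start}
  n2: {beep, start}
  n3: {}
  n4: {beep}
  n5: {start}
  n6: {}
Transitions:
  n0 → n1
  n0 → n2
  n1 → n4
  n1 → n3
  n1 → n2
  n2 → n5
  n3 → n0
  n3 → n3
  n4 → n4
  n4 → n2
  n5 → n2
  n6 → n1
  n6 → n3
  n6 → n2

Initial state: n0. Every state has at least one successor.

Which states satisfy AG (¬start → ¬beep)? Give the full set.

{n2, n5}

States satisfying ¬start → ¬beep: {n0, n1, n2, n3, n5, n6}.
States satisfying AG (¬start → ¬beep): {n2, n5}.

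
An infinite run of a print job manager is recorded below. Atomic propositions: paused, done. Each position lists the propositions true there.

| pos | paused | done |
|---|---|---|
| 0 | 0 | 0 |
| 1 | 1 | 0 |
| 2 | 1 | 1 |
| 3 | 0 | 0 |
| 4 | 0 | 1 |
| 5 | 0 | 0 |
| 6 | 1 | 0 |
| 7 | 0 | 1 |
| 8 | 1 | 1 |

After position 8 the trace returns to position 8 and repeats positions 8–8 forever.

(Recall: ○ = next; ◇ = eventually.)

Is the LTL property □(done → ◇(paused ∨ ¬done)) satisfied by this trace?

done → ◇(paused ∨ ¬done) holds at every position 0..8, and those are all positions ever visited, so □(done → ◇(paused ∨ ¬done)) holds.
Positions where done holds: 2, 4, 7, 8.
Check ◇(paused ∨ ¬done) at each: 2→ok, 4→ok, 7→ok, 8→ok.

Holds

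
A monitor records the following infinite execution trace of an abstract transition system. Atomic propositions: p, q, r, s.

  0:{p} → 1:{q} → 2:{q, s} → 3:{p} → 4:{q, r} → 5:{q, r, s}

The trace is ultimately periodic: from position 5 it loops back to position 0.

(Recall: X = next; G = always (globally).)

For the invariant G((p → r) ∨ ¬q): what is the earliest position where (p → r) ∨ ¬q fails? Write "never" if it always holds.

never

(p → r) ∨ ¬q holds at every position 0..5, and those are all the positions the trace ever visits, so the invariant G((p → r) ∨ ¬q) is never violated.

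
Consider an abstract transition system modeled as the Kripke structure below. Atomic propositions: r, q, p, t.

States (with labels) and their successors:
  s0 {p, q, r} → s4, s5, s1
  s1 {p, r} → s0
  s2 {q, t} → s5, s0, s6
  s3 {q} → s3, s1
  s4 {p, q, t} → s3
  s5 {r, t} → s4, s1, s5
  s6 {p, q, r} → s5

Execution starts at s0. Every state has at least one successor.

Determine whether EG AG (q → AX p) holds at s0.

States satisfying AG (q → AX p): ∅.
States satisfying EG AG (q → AX p): ∅.
No suitable path/successor from s0 witnesses the formula.
s0 ∉ Sat(EG AG (q → AX p)).

No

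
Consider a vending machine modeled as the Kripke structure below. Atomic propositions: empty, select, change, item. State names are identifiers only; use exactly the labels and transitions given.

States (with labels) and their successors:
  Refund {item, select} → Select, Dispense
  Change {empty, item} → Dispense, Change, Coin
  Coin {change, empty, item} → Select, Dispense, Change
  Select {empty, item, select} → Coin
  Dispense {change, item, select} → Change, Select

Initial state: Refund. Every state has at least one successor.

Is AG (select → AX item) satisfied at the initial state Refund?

States satisfying select → AX item: {Refund, Change, Coin, Select, Dispense}.
States satisfying AG (select → AX item): {Refund, Change, Coin, Select, Dispense}.
Every state reachable from Refund satisfies select → AX item.
Refund ∈ Sat(AG (select → AX item)).

Satisfied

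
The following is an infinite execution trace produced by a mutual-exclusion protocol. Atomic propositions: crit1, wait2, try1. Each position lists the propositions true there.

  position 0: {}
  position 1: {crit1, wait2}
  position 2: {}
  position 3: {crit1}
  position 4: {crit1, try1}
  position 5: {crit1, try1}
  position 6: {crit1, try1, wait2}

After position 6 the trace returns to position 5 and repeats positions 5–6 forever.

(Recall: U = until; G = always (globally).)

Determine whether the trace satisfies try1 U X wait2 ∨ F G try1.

Walking from position 0: X wait2 first holds at position 0, and try1 holds at every earlier position along the way, so try1 U X wait2 holds.
G try1 holds at position 4, which is reachable from 0, so F G try1 holds.
At position 0: try1 U X wait2 is true; F G try1 is true; so try1 U X wait2 ∨ F G try1 is true.

Yes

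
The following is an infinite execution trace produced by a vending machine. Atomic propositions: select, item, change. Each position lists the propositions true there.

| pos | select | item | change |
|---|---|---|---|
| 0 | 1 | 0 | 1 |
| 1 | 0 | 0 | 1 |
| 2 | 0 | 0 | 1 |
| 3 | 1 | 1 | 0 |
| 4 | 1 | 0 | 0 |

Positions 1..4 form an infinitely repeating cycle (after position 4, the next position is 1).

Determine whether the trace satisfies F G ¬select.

G ¬select is false at every position 0..4, so it never becomes true and F G ¬select fails.

Does not hold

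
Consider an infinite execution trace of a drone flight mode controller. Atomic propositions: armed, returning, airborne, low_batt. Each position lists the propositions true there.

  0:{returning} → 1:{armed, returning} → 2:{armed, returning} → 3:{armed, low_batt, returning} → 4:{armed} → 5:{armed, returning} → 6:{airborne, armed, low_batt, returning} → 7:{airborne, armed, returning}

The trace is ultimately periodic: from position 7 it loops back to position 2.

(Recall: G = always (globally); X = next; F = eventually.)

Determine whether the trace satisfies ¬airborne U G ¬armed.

Walking from position 0: at position 6, G ¬armed has not yet held and ¬airborne fails, so ¬airborne U G ¬armed is false.

Does not hold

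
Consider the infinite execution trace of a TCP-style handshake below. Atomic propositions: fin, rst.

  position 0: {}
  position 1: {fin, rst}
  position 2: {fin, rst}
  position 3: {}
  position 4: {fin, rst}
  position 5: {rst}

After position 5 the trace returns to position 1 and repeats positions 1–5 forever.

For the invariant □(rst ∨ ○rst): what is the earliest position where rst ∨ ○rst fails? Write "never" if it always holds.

rst ∨ ○rst holds at every position 0..5, and those are all the positions the trace ever visits, so the invariant □(rst ∨ ○rst) is never violated.

never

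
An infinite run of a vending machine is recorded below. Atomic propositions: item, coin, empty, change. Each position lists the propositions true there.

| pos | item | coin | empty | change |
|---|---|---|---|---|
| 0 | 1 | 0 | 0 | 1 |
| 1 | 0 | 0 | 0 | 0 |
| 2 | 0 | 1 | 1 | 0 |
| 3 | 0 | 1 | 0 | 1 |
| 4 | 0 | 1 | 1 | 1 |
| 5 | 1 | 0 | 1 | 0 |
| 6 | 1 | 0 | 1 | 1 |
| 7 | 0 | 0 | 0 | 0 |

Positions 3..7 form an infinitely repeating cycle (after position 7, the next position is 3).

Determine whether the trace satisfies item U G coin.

Walking from position 0: at position 1, G coin has not yet held and item fails, so item U G coin is false.

Violated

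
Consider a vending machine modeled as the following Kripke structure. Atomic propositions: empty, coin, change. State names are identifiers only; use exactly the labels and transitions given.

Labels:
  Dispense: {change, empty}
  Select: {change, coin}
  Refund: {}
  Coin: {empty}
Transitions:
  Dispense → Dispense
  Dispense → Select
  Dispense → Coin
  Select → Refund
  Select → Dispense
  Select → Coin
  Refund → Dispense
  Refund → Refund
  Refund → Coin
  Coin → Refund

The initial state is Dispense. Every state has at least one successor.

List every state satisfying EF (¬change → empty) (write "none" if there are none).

States satisfying ¬change → empty: {Dispense, Select, Coin}.
States satisfying EF (¬change → empty): {Dispense, Select, Refund, Coin}.

{Dispense, Select, Refund, Coin}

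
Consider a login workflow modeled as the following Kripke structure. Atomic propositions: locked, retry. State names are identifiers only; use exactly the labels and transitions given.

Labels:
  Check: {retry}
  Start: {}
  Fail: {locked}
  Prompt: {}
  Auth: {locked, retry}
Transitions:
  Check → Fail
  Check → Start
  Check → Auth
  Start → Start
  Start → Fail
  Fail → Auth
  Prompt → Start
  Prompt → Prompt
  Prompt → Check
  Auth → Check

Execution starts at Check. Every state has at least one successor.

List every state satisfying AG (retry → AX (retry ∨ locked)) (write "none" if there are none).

States satisfying retry → AX (retry ∨ locked): {Start, Fail, Prompt, Auth}.
States satisfying AG (retry → AX (retry ∨ locked)): ∅.

none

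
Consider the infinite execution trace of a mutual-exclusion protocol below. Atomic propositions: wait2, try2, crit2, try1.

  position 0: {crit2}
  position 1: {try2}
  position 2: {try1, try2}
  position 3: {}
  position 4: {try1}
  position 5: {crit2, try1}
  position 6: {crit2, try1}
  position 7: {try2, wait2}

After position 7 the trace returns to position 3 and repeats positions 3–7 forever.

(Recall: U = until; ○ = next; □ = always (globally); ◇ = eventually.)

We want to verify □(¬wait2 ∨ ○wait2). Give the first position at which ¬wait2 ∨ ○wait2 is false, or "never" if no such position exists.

Check ¬wait2 ∨ ○wait2 at each position in order: 0 ✓, 1 ✓, 2 ✓, 3 ✓, 4 ✓, 5 ✓, 6 ✓.
At position 7 the labels are {try2, wait2} and the next position 3 has {}, so ¬wait2 ∨ ○wait2 is false there. This is the first violation.

7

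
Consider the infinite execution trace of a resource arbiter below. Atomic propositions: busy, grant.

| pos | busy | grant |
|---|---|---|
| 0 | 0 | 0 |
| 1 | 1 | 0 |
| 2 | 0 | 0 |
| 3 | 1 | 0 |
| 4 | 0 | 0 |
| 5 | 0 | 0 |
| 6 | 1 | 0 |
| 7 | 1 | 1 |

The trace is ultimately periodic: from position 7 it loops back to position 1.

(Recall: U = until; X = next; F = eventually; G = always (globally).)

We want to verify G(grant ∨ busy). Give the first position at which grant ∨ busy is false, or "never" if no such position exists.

At position 0 the labels are {}, so grant ∨ busy is false there. This is the first violation.

0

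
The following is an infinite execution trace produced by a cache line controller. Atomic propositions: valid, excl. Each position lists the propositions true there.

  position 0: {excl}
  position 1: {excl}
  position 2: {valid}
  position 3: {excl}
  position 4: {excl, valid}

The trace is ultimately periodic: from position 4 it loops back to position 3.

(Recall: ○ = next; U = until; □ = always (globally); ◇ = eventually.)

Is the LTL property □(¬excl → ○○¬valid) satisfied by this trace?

Does not hold

¬excl → ○○¬valid must hold at every position from 0 onward. It fails at position 2, so □(¬excl → ○○¬valid) is false.
Positions where ¬excl holds: 2.
Check ○○¬valid at each: 2→fails.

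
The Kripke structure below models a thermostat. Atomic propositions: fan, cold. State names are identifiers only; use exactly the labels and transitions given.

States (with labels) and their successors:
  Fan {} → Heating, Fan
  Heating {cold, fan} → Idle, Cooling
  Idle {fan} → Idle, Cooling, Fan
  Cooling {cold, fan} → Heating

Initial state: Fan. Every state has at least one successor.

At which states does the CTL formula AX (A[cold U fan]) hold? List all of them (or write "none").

{Heating, Cooling}

States satisfying A[cold U fan]: {Heating, Idle, Cooling}.
States satisfying AX (A[cold U fan]): {Heating, Cooling}.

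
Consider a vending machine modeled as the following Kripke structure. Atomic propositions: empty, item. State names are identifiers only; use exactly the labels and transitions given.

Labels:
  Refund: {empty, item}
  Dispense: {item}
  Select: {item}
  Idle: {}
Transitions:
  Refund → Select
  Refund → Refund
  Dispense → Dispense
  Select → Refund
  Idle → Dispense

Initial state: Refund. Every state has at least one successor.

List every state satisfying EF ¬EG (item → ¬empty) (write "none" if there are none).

{Refund, Select}

States satisfying ¬EG (item → ¬empty): {Refund, Select}.
States satisfying EF ¬EG (item → ¬empty): {Refund, Select}.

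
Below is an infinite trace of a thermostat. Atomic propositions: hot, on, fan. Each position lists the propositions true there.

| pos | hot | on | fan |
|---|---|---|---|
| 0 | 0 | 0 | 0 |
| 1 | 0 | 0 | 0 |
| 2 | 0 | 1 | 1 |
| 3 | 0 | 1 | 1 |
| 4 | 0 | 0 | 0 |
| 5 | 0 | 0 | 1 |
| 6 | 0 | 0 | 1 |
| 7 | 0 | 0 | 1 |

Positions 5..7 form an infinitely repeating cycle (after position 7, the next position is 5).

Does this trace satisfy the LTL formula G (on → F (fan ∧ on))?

on → F (fan ∧ on) holds at every position 0..7, and those are all positions ever visited, so G (on → F (fan ∧ on)) holds.
Positions where on holds: 2, 3.
Check F (fan ∧ on) at each: 2→ok, 3→ok.

Holds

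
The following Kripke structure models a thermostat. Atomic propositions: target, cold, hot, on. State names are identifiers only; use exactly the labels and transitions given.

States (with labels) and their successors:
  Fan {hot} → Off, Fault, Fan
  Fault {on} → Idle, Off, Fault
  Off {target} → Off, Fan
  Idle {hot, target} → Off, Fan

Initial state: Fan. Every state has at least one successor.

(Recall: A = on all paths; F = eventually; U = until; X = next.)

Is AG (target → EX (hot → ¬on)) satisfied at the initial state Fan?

Satisfied

States satisfying target → EX (hot → ¬on): {Fan, Fault, Off, Idle}.
States satisfying AG (target → EX (hot → ¬on)): {Fan, Fault, Off, Idle}.
Every state reachable from Fan satisfies target → EX (hot → ¬on).
Fan ∈ Sat(AG (target → EX (hot → ¬on))).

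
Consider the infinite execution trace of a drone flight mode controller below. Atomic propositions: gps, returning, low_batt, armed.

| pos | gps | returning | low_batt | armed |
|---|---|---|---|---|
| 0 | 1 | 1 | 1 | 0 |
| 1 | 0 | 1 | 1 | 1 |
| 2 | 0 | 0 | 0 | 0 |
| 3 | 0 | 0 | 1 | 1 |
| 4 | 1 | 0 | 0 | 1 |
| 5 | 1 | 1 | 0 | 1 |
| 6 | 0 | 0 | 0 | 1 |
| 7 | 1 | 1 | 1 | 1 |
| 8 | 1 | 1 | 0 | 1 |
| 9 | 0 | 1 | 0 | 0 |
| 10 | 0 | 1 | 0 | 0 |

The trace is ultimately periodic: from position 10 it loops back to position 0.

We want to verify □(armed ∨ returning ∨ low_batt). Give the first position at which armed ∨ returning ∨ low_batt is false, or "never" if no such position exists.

2

Check armed ∨ returning ∨ low_batt at each position in order: 0 ✓, 1 ✓.
At position 2 the labels are {}, so armed ∨ returning ∨ low_batt is false there. This is the first violation.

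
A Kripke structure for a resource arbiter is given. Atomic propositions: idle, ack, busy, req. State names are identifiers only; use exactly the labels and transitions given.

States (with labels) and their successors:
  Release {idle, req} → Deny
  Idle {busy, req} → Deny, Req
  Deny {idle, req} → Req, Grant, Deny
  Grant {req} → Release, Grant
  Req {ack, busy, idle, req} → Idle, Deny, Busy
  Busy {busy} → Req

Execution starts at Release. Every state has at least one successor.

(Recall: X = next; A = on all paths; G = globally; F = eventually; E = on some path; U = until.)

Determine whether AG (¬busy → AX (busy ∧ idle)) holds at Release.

States satisfying ¬busy → AX (busy ∧ idle): {Idle, Req, Busy}.
States satisfying AG (¬busy → AX (busy ∧ idle)): ∅.
Deny is reachable from Release and violates ¬busy → AX (busy ∧ idle), so AG fails at Release.
Release ∉ Sat(AG (¬busy → AX (busy ∧ idle))).

No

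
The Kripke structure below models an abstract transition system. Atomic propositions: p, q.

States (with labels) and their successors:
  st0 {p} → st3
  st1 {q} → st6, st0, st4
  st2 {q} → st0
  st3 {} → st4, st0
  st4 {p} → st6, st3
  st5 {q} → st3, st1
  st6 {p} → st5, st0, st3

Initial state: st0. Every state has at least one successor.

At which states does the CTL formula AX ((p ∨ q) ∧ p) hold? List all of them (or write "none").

States satisfying (p ∨ q) ∧ p: {st0, st4, st6}.
States satisfying AX ((p ∨ q) ∧ p): {st1, st2, st3}.

{st1, st2, st3}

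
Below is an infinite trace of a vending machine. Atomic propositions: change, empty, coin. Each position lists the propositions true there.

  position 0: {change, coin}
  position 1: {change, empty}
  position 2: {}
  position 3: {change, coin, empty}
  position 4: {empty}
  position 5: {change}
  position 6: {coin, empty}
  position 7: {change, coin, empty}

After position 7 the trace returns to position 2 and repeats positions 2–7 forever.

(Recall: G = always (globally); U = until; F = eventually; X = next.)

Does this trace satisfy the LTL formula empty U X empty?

Walking from position 0: X empty first holds at position 0, and empty holds at every earlier position along the way, so empty U X empty holds.

Holds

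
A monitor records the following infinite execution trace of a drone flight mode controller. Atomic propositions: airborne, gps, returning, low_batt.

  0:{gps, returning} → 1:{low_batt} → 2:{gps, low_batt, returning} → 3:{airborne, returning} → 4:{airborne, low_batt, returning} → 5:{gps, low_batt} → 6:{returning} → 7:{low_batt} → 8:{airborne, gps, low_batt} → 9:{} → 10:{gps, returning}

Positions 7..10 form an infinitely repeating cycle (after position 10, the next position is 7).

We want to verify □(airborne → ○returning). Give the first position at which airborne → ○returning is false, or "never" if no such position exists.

4

Check airborne → ○returning at each position in order: 0 ✓, 1 ✓, 2 ✓, 3 ✓.
At position 4 the labels are {airborne, low_batt, returning} and the next position 5 has {gps, low_batt}, so airborne → ○returning is false there. This is the first violation.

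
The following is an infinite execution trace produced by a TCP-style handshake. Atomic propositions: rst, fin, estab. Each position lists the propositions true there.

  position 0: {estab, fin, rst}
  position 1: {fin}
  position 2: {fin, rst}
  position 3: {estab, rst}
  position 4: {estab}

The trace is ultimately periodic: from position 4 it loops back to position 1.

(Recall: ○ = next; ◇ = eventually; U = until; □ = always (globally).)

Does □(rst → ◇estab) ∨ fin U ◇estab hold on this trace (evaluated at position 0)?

rst → ◇estab holds at every position 0..4, and those are all positions ever visited, so □(rst → ◇estab) holds.
Positions where rst holds: 0, 2, 3.
Check ◇estab at each: 0→ok, 2→ok, 3→ok.
Walking from position 0: ◇estab first holds at position 0, and fin holds at every earlier position along the way, so fin U ◇estab holds.
At position 0: □(rst → ◇estab) is true; fin U ◇estab is true; so □(rst → ◇estab) ∨ fin U ◇estab is true.

Holds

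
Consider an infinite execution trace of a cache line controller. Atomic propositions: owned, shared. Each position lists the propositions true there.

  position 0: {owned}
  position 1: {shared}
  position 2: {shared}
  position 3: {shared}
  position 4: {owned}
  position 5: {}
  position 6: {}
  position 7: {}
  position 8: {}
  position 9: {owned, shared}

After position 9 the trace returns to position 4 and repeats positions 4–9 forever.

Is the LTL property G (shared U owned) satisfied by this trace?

Violated

shared U owned must hold at every position from 0 onward. It fails at position 5, so G (shared U owned) is false.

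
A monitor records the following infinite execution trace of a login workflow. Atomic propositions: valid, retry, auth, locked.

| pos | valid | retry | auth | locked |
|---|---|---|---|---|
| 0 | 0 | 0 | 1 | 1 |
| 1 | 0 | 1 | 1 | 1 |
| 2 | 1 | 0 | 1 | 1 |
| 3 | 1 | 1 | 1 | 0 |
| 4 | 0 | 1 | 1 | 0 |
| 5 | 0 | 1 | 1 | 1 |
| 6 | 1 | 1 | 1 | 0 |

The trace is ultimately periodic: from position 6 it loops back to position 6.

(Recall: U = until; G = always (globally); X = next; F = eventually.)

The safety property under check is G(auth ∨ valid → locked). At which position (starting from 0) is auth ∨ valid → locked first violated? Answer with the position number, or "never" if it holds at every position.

Check auth ∨ valid → locked at each position in order: 0 ✓, 1 ✓, 2 ✓.
At position 3 the labels are {auth, retry, valid}, so auth ∨ valid → locked is false there. This is the first violation.

3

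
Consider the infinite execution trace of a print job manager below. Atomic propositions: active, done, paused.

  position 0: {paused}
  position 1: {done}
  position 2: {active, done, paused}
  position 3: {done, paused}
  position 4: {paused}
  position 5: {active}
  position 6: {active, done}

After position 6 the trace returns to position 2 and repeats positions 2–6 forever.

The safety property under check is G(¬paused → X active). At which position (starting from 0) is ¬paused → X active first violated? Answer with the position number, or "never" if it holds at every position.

¬paused → X active holds at every position 0..6, and those are all the positions the trace ever visits, so the invariant G(¬paused → X active) is never violated.

never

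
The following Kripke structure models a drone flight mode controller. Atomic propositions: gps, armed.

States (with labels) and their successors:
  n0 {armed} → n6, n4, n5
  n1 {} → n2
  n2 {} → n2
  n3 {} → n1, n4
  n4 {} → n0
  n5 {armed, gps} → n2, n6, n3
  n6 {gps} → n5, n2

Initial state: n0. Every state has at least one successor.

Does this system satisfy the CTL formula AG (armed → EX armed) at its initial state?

No

States satisfying armed → EX armed: {n0, n1, n2, n3, n4, n6}.
States satisfying AG (armed → EX armed): {n1, n2}.
n5 is reachable from n0 and violates armed → EX armed, so AG fails at n0.
n0 ∉ Sat(AG (armed → EX armed)).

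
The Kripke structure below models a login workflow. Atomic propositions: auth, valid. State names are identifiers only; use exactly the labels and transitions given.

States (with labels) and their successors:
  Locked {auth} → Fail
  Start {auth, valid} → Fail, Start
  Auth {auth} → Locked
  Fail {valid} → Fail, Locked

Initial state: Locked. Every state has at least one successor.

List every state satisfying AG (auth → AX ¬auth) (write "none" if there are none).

{Locked, Fail}

States satisfying auth → AX ¬auth: {Locked, Fail}.
States satisfying AG (auth → AX ¬auth): {Locked, Fail}.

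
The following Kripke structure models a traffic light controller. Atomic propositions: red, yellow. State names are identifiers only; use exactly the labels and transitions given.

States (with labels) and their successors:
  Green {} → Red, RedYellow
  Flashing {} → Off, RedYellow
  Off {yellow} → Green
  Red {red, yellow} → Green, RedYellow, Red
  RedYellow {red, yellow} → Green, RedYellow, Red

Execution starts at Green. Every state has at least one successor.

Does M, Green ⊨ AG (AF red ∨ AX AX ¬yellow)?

Satisfied

States satisfying AF red ∨ AX AX ¬yellow: {Green, Flashing, Off, Red, RedYellow}.
States satisfying AG (AF red ∨ AX AX ¬yellow): {Green, Flashing, Off, Red, RedYellow}.
Every state reachable from Green satisfies AF red ∨ AX AX ¬yellow.
Green ∈ Sat(AG (AF red ∨ AX AX ¬yellow)).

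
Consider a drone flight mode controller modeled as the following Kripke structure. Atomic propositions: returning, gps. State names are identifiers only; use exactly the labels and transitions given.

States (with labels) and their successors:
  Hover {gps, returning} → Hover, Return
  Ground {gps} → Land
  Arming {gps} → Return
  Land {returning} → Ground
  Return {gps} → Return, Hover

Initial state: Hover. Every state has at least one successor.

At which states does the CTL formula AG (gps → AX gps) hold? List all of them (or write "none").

States satisfying gps → AX gps: {Hover, Arming, Land, Return}.
States satisfying AG (gps → AX gps): {Hover, Arming, Return}.

{Hover, Arming, Return}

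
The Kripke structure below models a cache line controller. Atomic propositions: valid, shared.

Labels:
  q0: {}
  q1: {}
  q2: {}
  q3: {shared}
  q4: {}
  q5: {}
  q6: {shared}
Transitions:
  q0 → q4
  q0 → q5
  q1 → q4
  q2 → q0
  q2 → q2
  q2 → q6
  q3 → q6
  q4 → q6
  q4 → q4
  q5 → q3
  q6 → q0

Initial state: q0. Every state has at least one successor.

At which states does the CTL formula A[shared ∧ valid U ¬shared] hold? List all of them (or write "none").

States satisfying shared ∧ valid: ∅.
States satisfying ¬shared: {q0, q1, q2, q4, q5}.
States satisfying A[shared ∧ valid U ¬shared]: {q0, q1, q2, q4, q5}.

{q0, q1, q2, q4, q5}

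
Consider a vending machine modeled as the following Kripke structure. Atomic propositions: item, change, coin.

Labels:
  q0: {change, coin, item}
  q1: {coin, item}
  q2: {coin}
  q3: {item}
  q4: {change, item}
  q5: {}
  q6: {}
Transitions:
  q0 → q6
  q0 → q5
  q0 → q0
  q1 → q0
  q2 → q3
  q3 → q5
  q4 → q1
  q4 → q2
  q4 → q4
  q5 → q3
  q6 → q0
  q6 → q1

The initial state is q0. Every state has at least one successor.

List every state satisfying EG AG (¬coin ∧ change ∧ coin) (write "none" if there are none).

States satisfying AG (¬coin ∧ change ∧ coin): ∅.
States satisfying EG AG (¬coin ∧ change ∧ coin): ∅.

none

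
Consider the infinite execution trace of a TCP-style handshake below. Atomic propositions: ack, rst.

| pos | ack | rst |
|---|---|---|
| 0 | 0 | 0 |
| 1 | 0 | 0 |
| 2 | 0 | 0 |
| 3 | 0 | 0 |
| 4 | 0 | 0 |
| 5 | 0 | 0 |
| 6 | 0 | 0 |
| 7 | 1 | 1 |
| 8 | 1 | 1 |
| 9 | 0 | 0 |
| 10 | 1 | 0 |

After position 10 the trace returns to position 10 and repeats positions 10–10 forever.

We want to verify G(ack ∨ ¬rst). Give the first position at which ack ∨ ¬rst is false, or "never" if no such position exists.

ack ∨ ¬rst holds at every position 0..10, and those are all the positions the trace ever visits, so the invariant G(ack ∨ ¬rst) is never violated.

never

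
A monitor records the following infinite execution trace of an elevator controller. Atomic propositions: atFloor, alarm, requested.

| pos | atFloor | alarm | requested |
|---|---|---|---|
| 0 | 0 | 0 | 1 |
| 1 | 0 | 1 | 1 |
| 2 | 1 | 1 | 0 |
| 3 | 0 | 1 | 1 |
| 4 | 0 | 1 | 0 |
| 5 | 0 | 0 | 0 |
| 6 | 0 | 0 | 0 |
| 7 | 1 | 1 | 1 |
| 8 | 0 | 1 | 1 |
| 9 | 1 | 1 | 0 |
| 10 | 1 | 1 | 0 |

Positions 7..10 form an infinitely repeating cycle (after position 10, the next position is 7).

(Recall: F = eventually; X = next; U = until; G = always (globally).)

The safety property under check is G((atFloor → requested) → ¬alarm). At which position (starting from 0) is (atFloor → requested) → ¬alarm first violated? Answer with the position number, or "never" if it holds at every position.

Check (atFloor → requested) → ¬alarm at each position in order: 0 ✓.
At position 1 the labels are {alarm, requested}, so (atFloor → requested) → ¬alarm is false there. This is the first violation.

1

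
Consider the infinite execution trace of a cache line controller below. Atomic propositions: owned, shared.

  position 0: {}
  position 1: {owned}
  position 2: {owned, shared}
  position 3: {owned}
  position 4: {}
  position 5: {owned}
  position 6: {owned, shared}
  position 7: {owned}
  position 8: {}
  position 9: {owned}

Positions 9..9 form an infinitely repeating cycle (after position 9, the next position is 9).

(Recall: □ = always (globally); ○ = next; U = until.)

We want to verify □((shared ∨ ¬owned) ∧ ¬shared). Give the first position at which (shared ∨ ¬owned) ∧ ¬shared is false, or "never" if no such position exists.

Check (shared ∨ ¬owned) ∧ ¬shared at each position in order: 0 ✓.
At position 1 the labels are {owned}, so (shared ∨ ¬owned) ∧ ¬shared is false there. This is the first violation.

1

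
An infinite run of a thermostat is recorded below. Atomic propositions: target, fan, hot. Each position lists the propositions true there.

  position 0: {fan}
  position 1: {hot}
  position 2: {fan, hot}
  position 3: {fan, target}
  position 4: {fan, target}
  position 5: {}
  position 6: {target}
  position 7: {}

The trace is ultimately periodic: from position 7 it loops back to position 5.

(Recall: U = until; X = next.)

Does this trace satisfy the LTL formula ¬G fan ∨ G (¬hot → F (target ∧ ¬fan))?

¬hot → F (target ∧ ¬fan) holds at every position 0..7, and those are all positions ever visited, so G (¬hot → F (target ∧ ¬fan)) holds.
Positions where ¬hot holds: 0, 3, 4, 5, 6, 7.
Check F (target ∧ ¬fan) at each: 0→ok, 3→ok, 4→ok, 5→ok, 6→ok, 7→ok.
At position 0: ¬G fan is true; G (¬hot → F (target ∧ ¬fan)) is true; so ¬G fan ∨ G (¬hot → F (target ∧ ¬fan)) is true.

Yes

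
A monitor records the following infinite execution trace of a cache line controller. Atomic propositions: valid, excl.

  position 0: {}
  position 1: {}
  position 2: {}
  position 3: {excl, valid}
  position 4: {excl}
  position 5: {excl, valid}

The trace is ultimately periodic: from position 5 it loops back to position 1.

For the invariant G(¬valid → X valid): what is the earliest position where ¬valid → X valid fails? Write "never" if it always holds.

0

At position 0 the labels are {} and the next position 1 has {}, so ¬valid → X valid is false there. This is the first violation.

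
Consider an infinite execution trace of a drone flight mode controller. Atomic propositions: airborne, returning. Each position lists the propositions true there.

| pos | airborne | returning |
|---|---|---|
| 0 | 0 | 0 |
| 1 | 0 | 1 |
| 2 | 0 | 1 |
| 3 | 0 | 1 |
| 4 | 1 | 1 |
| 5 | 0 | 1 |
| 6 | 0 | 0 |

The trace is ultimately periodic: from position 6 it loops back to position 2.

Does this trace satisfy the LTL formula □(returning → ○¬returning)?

returning → ○¬returning must hold at every position from 0 onward. It fails at position 1, so □(returning → ○¬returning) is false.
Positions where returning holds: 1, 2, 3, 4, 5.
Check ○¬returning at each: 1→fails, 2→fails, 3→fails, 4→fails, 5→ok.

Violated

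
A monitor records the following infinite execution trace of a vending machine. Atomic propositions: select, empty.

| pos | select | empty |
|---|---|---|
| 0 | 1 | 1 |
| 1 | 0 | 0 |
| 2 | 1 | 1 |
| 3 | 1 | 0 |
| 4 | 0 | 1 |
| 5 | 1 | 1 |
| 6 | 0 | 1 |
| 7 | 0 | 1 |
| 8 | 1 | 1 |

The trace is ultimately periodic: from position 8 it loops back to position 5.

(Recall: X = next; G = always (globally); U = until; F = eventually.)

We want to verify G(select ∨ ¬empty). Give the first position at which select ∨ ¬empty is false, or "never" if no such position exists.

4

Check select ∨ ¬empty at each position in order: 0 ✓, 1 ✓, 2 ✓, 3 ✓.
At position 4 the labels are {empty}, so select ∨ ¬empty is false there. This is the first violation.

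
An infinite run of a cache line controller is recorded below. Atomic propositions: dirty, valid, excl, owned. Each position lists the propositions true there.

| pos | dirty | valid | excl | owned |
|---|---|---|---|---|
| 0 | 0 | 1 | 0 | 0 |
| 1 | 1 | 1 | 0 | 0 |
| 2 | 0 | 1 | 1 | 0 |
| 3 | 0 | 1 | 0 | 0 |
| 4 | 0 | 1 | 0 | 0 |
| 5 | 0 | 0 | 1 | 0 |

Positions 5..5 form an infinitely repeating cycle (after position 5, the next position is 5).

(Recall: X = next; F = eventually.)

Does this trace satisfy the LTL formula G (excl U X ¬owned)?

excl U X ¬owned holds at every position 0..5, and those are all positions ever visited, so G (excl U X ¬owned) holds.

Holds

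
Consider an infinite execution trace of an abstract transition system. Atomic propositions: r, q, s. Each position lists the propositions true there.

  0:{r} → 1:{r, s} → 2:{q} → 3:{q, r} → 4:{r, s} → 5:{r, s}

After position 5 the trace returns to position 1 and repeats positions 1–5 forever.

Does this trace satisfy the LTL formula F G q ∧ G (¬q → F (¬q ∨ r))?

G q is false at every position 0..5, so it never becomes true and F G q fails.
¬q → F (¬q ∨ r) holds at every position 0..5, and those are all positions ever visited, so G (¬q → F (¬q ∨ r)) holds.
Positions where ¬q holds: 0, 1, 4, 5.
Check F (¬q ∨ r) at each: 0→ok, 1→ok, 4→ok, 5→ok.
At position 0: F G q is false; G (¬q → F (¬q ∨ r)) is true; so F G q ∧ G (¬q → F (¬q ∨ r)) is false.

Violated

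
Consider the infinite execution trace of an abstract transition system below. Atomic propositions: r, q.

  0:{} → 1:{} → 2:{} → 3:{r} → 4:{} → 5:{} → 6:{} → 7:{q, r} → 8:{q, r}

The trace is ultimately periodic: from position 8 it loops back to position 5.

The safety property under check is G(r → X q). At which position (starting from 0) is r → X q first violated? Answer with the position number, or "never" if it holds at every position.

Check r → X q at each position in order: 0 ✓, 1 ✓, 2 ✓.
At position 3 the labels are {r} and the next position 4 has {}, so r → X q is false there. This is the first violation.

3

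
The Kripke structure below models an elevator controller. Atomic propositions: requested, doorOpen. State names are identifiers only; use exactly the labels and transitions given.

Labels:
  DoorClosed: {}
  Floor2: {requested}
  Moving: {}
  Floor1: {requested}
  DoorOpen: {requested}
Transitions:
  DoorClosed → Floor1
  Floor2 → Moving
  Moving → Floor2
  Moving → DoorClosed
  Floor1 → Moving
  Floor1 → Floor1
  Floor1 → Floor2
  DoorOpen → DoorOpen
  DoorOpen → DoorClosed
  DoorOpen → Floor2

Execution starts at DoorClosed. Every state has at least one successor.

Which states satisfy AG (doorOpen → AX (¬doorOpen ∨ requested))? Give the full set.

{DoorClosed, Floor2, Moving, Floor1, DoorOpen}

States satisfying doorOpen → AX (¬doorOpen ∨ requested): {DoorClosed, Floor2, Moving, Floor1, DoorOpen}.
States satisfying AG (doorOpen → AX (¬doorOpen ∨ requested)): {DoorClosed, Floor2, Moving, Floor1, DoorOpen}.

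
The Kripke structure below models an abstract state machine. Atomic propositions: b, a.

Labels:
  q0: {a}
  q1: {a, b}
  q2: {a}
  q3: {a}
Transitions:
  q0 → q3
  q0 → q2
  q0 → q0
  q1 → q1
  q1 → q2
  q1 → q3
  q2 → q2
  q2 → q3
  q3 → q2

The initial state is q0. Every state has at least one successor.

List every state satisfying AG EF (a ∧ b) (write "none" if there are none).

States satisfying EF (a ∧ b): {q1}.
States satisfying AG EF (a ∧ b): ∅.

none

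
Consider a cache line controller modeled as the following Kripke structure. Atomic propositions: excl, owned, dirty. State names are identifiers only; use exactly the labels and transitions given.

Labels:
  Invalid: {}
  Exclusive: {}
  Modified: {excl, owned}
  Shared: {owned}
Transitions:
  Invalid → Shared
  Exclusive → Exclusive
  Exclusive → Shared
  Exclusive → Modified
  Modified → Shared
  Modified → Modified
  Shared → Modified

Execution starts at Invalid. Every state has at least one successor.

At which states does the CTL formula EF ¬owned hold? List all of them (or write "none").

{Invalid, Exclusive}

States satisfying ¬owned: {Invalid, Exclusive}.
States satisfying EF ¬owned: {Invalid, Exclusive}.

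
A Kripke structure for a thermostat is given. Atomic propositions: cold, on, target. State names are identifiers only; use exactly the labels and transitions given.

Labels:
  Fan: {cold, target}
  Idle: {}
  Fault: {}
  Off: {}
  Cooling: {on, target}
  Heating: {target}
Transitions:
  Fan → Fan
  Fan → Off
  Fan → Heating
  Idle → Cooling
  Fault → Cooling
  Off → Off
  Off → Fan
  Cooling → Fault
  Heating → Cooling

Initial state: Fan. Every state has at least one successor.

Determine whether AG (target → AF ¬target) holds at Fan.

States satisfying target → AF ¬target: {Idle, Fault, Off, Cooling, Heating}.
States satisfying AG (target → AF ¬target): {Idle, Fault, Cooling, Heating}.
Fan is reachable from Fan and violates target → AF ¬target, so AG fails at Fan.
Fan ∉ Sat(AG (target → AF ¬target)).

Violated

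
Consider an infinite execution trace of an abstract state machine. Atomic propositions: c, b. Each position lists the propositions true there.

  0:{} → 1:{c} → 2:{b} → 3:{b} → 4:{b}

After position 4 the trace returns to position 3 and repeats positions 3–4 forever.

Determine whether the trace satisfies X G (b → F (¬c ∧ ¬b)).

The position after 0 is 1; G (b → F (¬c ∧ ¬b)) is false there.

No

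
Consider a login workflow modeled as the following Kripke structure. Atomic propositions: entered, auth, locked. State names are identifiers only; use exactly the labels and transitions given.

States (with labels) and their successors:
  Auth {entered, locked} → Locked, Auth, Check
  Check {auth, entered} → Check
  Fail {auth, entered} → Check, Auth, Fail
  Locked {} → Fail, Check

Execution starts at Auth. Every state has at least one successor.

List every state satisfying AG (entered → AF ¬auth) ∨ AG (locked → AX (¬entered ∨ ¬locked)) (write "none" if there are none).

States satisfying entered → AF ¬auth: {Auth, Locked}.
States satisfying AG (entered → AF ¬auth): ∅.
States satisfying locked → AX (¬entered ∨ ¬locked): {Check, Fail, Locked}.
States satisfying AG (locked → AX (¬entered ∨ ¬locked)): {Check}.
States satisfying AG (entered → AF ¬auth) ∨ AG (locked → AX (¬entered ∨ ¬locked)): {Check}.

{Check}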